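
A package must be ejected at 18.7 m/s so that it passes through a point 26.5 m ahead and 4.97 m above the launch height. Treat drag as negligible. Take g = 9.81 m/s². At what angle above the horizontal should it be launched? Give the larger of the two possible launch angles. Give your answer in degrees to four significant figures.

62.21°

Trajectory: y = x tanθ − g x² (1 + tan²θ)/(2v₀²). With x = 26.5, y = 4.97, v₀ = 18.7, g = 9.81:
9.850 tan²θ − 26.5 tanθ + (14.82) = 0.
tanθ = [26.5 ± √(26.5² − 4 × 9.850 × (14.82))] / (2 × 9.850) = (26.5 ± 10.88) / 19.70, giving tanθ = 0.7930 or 1.897.
θ = 38.41° or 62.21°; the larger is 62.21°.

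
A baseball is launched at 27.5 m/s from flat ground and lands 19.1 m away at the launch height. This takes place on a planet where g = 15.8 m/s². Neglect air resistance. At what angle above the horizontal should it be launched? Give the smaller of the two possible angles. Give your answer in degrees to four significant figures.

11.76°

From R = (v₀²/g) sin 2θ: sin 2θ = 15.8 × 19.1 / 756.25 = 0.3990.
2θ = 23.52° or 180° − 23.52° = 156.5°, so θ = 11.76° or 78.24°.
The smaller angle is 11.76°.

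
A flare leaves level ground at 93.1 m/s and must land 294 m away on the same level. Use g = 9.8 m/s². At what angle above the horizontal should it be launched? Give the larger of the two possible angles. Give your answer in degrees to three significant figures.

R = v₀² sin 2θ / g gives sin 2θ = gR/v₀² = 9.80·294/93.1² = 0.3324.
2θ = 19.42° or 180° − 19.42° = 160.6°, so θ = 9.708° or 80.29°.
The larger angle is 80.29°.

80.3°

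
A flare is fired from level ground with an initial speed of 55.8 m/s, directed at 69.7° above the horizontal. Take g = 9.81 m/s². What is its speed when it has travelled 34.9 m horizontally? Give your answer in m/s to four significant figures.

Horizontal component vₓ = 55.80 cos 69.7° = 19.36 m/s; vertical v_y0 = 55.80 sin 69.7° = 52.33 m/s.
x = vₓ t ⇒ t = 34.9/19.36 = 1.803 s.
Vertical velocity there: v_y = v_y0 − g t = 52.33 − 9.81 × 1.803 = 34.65 m/s.
Speed: √(vₓ² + v_y²) = √(19.36² + 34.65²) = 39.69 m/s.

39.69 m/s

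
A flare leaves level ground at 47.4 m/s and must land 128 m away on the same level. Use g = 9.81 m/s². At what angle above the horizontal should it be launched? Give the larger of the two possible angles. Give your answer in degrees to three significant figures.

From R = (v₀²/g) sin 2θ: sin 2θ = 9.81 × 128 / 2246.8 = 0.5589.
2θ = 33.98° or 180° − 33.98° = 146.0°, so θ = 16.99° or 73.01°.
The larger angle is 73.01°.

73.0°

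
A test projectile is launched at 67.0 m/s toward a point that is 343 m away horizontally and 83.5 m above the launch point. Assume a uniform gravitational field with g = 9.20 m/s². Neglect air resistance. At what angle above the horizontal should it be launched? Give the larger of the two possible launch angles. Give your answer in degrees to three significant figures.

Trajectory: y = x tanθ − g x² (1 + tan²θ)/(2v₀²). With x = 343, y = 83.5, v₀ = 67.0, g = 9.20:
120.6 tan²θ − 343 tanθ + (204.1) = 0.
tanθ = [343 ± √(343² − 4 × 120.6 × (204.1))] / (2 × 120.6) = (343 ± 138.7) / 241.1, giving tanθ = 0.8472 or 1.998.
θ = 40.27° or 63.41°; the larger is 63.41°.

63.4°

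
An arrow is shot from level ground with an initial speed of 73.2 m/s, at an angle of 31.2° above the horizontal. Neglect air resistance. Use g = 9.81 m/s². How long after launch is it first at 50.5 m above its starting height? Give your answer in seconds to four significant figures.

1.710 s

Resolve: vₓ = 73.20 cos 31.2° = 62.61 m/s and v_y0 = 73.20 sin 31.2° = 37.92 m/s.
Set y = v_y0 t − ½ g t² = 50.5: 4.905 t² − 37.92 t + 50.5 = 0.
t = [37.92 ± √(37.92² − 2·9.81·50.5)] / 9.81 = (37.92 ± 21.14) / 9.81, so t = 1.710 s or t = 6.021 s.
The first (ascending) time is 1.710 s.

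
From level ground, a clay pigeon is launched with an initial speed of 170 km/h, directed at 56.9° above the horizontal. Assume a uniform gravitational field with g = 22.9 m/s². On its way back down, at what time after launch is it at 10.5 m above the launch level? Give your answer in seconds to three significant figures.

3.17 s

Convert: 170 km/h = 170/3.6 = 47.22 m/s.
Resolve: vₓ = 47.22 cos 56.9° = 25.79 m/s and v_y0 = 47.22 sin 56.9° = 39.56 m/s.
Set y = v_y0 t − ½ g t² = 10.5: 11.45 t² − 39.56 t + 10.5 = 0.
t = [39.56 ± √(39.56² − 2·22.9·10.5)] / 22.9 = (39.56 ± 32.92) / 22.9, so t = 0.2897 s or t = 3.165 s.
The descending-branch root is 3.165 s.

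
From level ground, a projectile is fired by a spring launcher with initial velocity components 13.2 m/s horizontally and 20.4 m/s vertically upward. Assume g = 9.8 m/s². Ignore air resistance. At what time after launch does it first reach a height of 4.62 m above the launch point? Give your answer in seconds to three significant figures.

0.240 s

Set y = v_y0 t − ½ g t² = 4.62: 4.900 t² − 20.40 t + 4.62 = 0.
t = [20.40 ± √(20.40² − 2·9.80·4.62)] / 9.80 = (20.40 ± 18.04) / 9.80, so t = 0.2403 s or t = 3.923 s.
The first (ascending) time is 0.2403 s.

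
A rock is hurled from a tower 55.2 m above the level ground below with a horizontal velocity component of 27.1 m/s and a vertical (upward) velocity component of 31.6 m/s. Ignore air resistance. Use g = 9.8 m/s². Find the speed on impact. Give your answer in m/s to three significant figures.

53.1 m/s

With up positive and y = 0 at the ground: y(t) = 55.2 + (31.60) t − 4.900 t². Setting y = 0 and taking the positive root: t = [31.60 + √(31.60² + 2·9.80·55.2)] / 9.80 = (31.60 + 45.61) / 9.80 = 7.879 s.
Vertical velocity at impact: v_y = v_y0 − g t = 31.60 − 9.80 × 7.879 = −45.61 m/s.
Speed: |v| = √(vₓ² + v_y²) = √(27.10² + 45.61²) = 53.06 m/s.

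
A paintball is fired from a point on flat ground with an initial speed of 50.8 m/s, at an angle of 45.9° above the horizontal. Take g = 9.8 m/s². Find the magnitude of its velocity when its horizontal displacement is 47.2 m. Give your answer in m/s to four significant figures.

42.39 m/s

Resolve: vₓ = 50.80 cos 45.9° = 35.35 m/s and v_y0 = 50.80 sin 45.9° = 36.48 m/s.
At x = 47.2 m, t = x/vₓ = 47.2/35.35 = 1.335 s.
Vertical velocity there: v_y = v_y0 − g t = 36.48 − 9.80 × 1.335 = 23.40 m/s.
Speed: √(vₓ² + v_y²) = √(35.35² + 23.40²) = 42.39 m/s.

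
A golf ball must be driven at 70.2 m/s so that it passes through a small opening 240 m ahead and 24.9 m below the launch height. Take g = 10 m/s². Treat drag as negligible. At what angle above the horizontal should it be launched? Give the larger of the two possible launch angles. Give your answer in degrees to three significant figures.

75.8°

Trajectory: y = x tanθ − g x² (1 + tan²θ)/(2v₀²). With x = 240, y = −24.9, v₀ = 70.2, g = 10.0:
58.44 tan²θ − 240 tanθ + (33.54) = 0.
tanθ = [240 ± √(240² − 4 × 58.44 × (33.54))] / (2 × 58.44) = (240 ± 223.1) / 116.9, giving tanθ = 0.1449 or 3.962.
θ = 8.243° or 75.83°; the larger is 75.83°.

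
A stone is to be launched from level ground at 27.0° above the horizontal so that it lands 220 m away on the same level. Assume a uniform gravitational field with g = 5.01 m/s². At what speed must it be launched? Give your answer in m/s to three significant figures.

On level ground R = v₀² sin 2θ / g ⇒ v₀ = √(gR / sin 2θ).
v₀ = √(5.01 × 220 / sin 54.00°) = √(1102 / 0.8090) = √1362.4 = 36.91 m/s.

36.9 m/s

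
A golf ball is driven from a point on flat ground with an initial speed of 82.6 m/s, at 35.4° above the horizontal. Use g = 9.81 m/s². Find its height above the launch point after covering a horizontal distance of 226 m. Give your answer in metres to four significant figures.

Components: vₓ = 82.60 cos 35.4° = 67.33 m/s, v_y0 = 82.60 sin 35.4° = 47.85 m/s.
x = vₓ t ⇒ t = 226/67.33 = 3.357 s.
Height: y = v_y0 t − ½ g t² = 47.85 × 3.357 − 4.905 × 3.357² = 160.6 − 55.26 = 105.3 m.

105.3 m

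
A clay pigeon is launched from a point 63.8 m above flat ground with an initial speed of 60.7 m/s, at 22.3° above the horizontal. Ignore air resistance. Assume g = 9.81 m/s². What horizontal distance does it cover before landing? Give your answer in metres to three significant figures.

374 m

Resolve: vₓ = 60.70 cos 22.3° = 56.16 m/s and v_y0 = 60.70 sin 22.3° = 23.03 m/s.
The projectile lands when y = 63.8 + (23.03) t − ½·9.81·t² = 0. Positive root: t = (23.03 + √(23.03² + 2·9.81·63.8)) / 9.81 = (23.03 + 42.22) / 9.81 = 6.651 s.
Horizontal distance: R = vₓ t = 56.16 × 6.651 = 373.5 m.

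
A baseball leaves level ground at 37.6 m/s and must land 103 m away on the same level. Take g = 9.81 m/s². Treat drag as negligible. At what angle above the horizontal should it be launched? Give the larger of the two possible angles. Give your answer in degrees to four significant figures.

67.19°

R = v₀² sin 2θ / g gives sin 2θ = gR/v₀² = 9.81·103/37.6² = 0.7147.
2θ = 45.62° or 180° − 45.62° = 134.4°, so θ = 22.81° or 67.19°.
The larger angle is 67.19°.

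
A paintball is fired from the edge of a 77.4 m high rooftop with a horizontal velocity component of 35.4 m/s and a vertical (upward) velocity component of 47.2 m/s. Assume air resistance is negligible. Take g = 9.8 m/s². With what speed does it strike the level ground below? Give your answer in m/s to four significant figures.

The projectile lands when y = 77.4 + (47.20) t − ½·9.80·t² = 0. Positive root: t = (47.20 + √(47.20² + 2·9.80·77.4)) / 9.80 = (47.20 + 61.20) / 9.80 = 11.06 s.
Vertical velocity at impact: v_y = v_y0 − g t = 47.20 − 9.80 × 11.06 = −61.20 m/s.
Speed: |v| = √(vₓ² + v_y²) = √(35.40² + 61.20²) = 70.70 m/s.

70.70 m/s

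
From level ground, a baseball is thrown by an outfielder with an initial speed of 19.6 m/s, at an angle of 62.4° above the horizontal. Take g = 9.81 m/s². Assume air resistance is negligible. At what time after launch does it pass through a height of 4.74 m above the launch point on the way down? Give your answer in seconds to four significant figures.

3.243 s

Horizontal component vₓ = 19.60 cos 62.4° = 9.081 m/s; vertical v_y0 = 19.60 sin 62.4° = 17.37 m/s.
Set y = v_y0 t − ½ g t² = 4.74: 4.905 t² − 17.37 t + 4.74 = 0.
Quadratic formula: t = (17.37 ± √208.70) / 9.81 = (17.37 ± 14.45) / 9.81 → t = 0.2980 s or 3.243 s.
The descending-branch root is 3.243 s.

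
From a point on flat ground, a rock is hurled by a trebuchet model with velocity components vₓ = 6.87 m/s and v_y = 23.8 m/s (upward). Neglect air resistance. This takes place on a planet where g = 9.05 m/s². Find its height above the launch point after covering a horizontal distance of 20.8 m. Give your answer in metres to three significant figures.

30.6 m

At x = 20.8 m, t = x/vₓ = 20.8/6.870 = 3.028 s.
Height: y = v_y0 t − ½ g t² = 23.80 × 3.028 − 4.525 × 3.028² = 72.06 − 41.48 = 30.58 m.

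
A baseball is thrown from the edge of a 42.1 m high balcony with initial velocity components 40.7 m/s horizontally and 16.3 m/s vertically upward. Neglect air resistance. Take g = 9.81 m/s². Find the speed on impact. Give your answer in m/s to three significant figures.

52.4 m/s

With up positive and y = 0 at the ground: y(t) = 42.1 + (16.30) t − 4.905 t². Setting y = 0 and taking the positive root: t = [16.30 + √(16.30² + 2·9.81·42.1)] / 9.81 = (16.30 + 33.04) / 9.81 = 5.030 s.
Vertical velocity at impact: v_y = v_y0 − g t = 16.30 − 9.81 × 5.030 = −33.04 m/s.
Speed: |v| = √(vₓ² + v_y²) = √(40.70² + 33.04²) = 52.42 m/s.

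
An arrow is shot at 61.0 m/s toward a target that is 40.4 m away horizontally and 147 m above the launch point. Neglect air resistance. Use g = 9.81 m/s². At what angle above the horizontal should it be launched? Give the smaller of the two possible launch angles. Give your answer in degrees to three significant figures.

78.8°

Trajectory: y = x tanθ − g x² (1 + tan²θ)/(2v₀²). With x = 40.4, y = 147, v₀ = 61.0, g = 9.81:
2.152 tan²θ − 40.4 tanθ + (149.2) = 0.
tanθ = [40.4 ± √(40.4² − 4 × 2.152 × (149.2))] / (2 × 2.152) = (40.4 ± 18.67) / 4.303, giving tanθ = 5.050 or 13.73.
θ = 78.80° or 85.83°; the smaller is 78.80°.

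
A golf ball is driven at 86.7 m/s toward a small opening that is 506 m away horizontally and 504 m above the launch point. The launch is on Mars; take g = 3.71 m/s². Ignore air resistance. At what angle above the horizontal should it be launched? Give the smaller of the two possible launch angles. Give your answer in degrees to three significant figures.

53.4°

Trajectory: y = x tanθ − g x² (1 + tan²θ)/(2v₀²). With x = 506, y = 504, v₀ = 86.7, g = 3.71:
63.18 tan²θ − 506 tanθ + (567.2) = 0.
tanθ = [506 ± √(506² − 4 × 63.18 × (567.2))] / (2 × 63.18) = (506 ± 335.7) / 126.4, giving tanθ = 1.348 or 6.661.
θ = 53.42° or 81.46°; the smaller is 53.42°.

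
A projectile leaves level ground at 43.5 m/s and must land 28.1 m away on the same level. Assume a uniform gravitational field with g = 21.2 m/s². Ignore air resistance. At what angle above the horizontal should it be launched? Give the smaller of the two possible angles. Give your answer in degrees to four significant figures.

9.175°

From R = (v₀²/g) sin 2θ: sin 2θ = 21.2 × 28.1 / 1892.2 = 0.3148.
2θ = 18.35° or 180° − 18.35° = 161.6°, so θ = 9.175° or 80.82°.
The smaller angle is 9.175°.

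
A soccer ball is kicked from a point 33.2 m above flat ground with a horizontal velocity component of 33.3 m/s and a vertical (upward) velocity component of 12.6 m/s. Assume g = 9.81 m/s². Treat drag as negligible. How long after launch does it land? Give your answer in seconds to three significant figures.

4.19 s

With up positive and y = 0 at the ground: y(t) = 33.2 + (12.60) t − 4.905 t². Setting y = 0 and taking the positive root: t = [12.60 + √(12.60² + 2·9.81·33.2)] / 9.81 = (12.60 + 28.46) / 9.81 = 4.186 s.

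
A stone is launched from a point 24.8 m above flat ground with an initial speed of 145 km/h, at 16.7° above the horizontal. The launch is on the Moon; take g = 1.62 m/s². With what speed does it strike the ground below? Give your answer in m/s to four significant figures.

Convert: 145 km/h = 145/3.6 = 40.28 m/s.
Resolve: vₓ = 40.28 cos 16.7° = 38.58 m/s and v_y0 = 40.28 sin 16.7° = 11.57 m/s.
With up positive and y = 0 at the ground: y(t) = 24.8 + (11.57) t − 0.8100 t². Setting y = 0 and taking the positive root: t = [11.57 + √(11.57² + 2·1.62·24.8)] / 1.62 = (11.57 + 14.64) / 1.62 = 16.18 s.
Vertical velocity at impact: v_y = v_y0 − g t = 11.57 − 1.62 × 16.18 = −14.64 m/s.
Speed: |v| = √(vₓ² + v_y²) = √(38.58² + 14.64²) = 41.26 m/s.

41.26 m/s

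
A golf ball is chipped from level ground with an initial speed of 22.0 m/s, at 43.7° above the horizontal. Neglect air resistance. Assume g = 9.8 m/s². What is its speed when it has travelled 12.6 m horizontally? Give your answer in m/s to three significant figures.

17.6 m/s

Horizontal component vₓ = 22.00 cos 43.7° = 15.91 m/s; vertical v_y0 = 22.00 sin 43.7° = 15.20 m/s.
Time to reach x = 12.6 m: t = x/vₓ = 12.6/15.91 = 0.7922 s.
Vertical velocity there: v_y = v_y0 − g t = 15.20 − 9.80 × 0.7922 = 7.436 m/s.
Speed: √(vₓ² + v_y²) = √(15.91² + 7.436²) = 17.56 m/s.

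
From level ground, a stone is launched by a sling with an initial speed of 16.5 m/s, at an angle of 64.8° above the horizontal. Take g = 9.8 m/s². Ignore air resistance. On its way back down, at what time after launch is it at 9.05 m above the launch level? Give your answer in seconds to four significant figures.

Resolve: vₓ = 16.50 cos 64.8° = 7.025 m/s and v_y0 = 16.50 sin 64.8° = 14.93 m/s.
Height y(t) = 14.93 t − 4.900 t² = 9.05 gives 4.900 t² − 14.93 t + 9.05 = 0.
Quadratic formula: t = (14.93 ± √45.514) / 9.80 = (14.93 ± 6.746) / 9.80 → t = 0.8350 s or 2.212 s.
The descending-branch root is 2.212 s.

2.212 s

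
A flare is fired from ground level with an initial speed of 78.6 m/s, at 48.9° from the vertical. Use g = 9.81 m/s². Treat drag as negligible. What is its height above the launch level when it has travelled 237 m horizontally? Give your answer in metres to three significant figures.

Resolve: vₓ = 78.60 sin 48.9° = 59.23 m/s and v_y0 = 78.60 cos 48.9° = 51.67 m/s.
At x = 237 m, t = x/vₓ = 237/59.23 = 4.001 s.
Height: y = v_y0 t − ½ g t² = 51.67 × 4.001 − 4.905 × 4.001² = 206.7 − 78.53 = 128.2 m.

128 m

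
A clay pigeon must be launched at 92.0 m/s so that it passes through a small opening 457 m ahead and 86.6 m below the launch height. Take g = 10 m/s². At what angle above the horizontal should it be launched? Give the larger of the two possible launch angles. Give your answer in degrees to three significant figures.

Trajectory: y = x tanθ − g x² (1 + tan²θ)/(2v₀²). With x = 457, y = −86.6, v₀ = 92.0, g = 10.0:
123.4 tan²θ − 457 tanθ + (36.77) = 0.
tanθ = [457 ± √(457² − 4 × 123.4 × (36.77))] / (2 × 123.4) = (457 ± 436.7) / 246.7, giving tanθ = 0.08230 or 3.622.
θ = 4.705° or 74.57°; the larger is 74.57°.

74.6°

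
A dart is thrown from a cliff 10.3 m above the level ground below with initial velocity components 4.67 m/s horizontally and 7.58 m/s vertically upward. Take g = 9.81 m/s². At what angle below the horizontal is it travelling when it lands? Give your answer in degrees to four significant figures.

The projectile lands when y = 10.3 + (7.580) t − ½·9.81·t² = 0. Positive root: t = (7.580 + √(7.580² + 2·9.81·10.3)) / 9.81 = (7.580 + 16.11) / 9.81 = 2.415 s.
At impact: v_y = v_y0 − g t = −16.11 m/s; vₓ = 4.670 m/s.
Angle below horizontal: arctan(|v_y|/vₓ) = arctan(16.11/4.670) = 73.83°.

73.83°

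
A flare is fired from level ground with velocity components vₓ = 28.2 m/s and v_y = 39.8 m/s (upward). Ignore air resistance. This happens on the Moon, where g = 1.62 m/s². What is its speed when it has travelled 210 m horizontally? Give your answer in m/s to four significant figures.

39.55 m/s

Time to reach x = 210 m: t = x/vₓ = 210/28.20 = 7.447 s.
Vertical velocity there: v_y = v_y0 − g t = 39.80 − 1.62 × 7.447 = 27.74 m/s.
Speed: √(vₓ² + v_y²) = √(28.20² + 27.74²) = 39.55 m/s.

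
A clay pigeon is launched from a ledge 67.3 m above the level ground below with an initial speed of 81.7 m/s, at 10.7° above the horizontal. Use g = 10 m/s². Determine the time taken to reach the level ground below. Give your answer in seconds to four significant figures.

vₓ = 81.70 cos 10.7° = 80.28 m/s; v_y0 = 81.70 sin 10.7° = 15.17 m/s.
The projectile lands when y = 67.3 + (15.17) t − ½·10.0·t² = 0. Positive root: t = (15.17 + √(15.17² + 2·10.0·67.3)) / 10.0 = (15.17 + 39.70) / 10.0 = 5.487 s.

5.487 s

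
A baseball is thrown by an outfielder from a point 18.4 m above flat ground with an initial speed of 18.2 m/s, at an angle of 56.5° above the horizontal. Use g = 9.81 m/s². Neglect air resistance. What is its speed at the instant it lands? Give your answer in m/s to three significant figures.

26.3 m/s

vₓ = 18.20 cos 56.5° = 10.05 m/s; v_y0 = 18.20 sin 56.5° = 15.18 m/s.
Vertical motion (up positive, ground at y = 0): 4.905 t² − (15.18) t − 18.4 = 0, so t = (15.18 + √(15.18² + 2·9.81·18.4)) / 9.81 = (15.18 + 24.32) / 9.81 = 4.026 s.
Vertical velocity at impact: v_y = v_y0 − g t = 15.18 − 9.81 × 4.026 = −24.32 m/s.
Speed: |v| = √(vₓ² + v_y²) = √(10.05² + 24.32²) = 26.31 m/s.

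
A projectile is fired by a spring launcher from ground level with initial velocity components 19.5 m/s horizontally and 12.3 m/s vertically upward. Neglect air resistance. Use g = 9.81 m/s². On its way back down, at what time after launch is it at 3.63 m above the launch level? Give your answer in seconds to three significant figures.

Require v_y0 t − ½ g t² = 3.63, i.e. 4.905 t² − 12.30 t + 3.63 = 0.
Quadratic formula: t = (12.30 ± √80.069) / 9.81 = (12.30 ± 8.948) / 9.81 → t = 0.3417 s or 2.166 s.
The descending-branch root is 2.166 s.

2.17 s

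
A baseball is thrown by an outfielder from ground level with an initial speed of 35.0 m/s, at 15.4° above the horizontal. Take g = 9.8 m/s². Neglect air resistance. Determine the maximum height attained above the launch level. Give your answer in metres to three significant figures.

4.41 m

vₓ = 35.00 cos 15.4° = 33.74 m/s; v_y0 = 35.00 sin 15.4° = 9.294 m/s.
Maximum height: H = v_y0² / (2g) = 9.294² / (2 × 9.80) = 4.408 m.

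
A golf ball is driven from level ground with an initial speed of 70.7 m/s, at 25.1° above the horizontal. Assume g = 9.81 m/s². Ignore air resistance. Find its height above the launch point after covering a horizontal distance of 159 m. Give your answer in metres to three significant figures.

44.2 m

Resolve: vₓ = 70.70 cos 25.1° = 64.02 m/s and v_y0 = 70.70 sin 25.1° = 29.99 m/s.
x = vₓ t ⇒ t = 159/64.02 = 2.483 s.
Height: y = v_y0 t − ½ g t² = 29.99 × 2.483 − 4.905 × 2.483² = 74.48 − 30.25 = 44.23 m.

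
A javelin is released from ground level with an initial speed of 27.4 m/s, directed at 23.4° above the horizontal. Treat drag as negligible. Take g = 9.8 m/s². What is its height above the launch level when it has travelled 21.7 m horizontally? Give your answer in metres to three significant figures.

5.74 m

vₓ = 27.40 cos 23.4° = 25.15 m/s; v_y0 = 27.40 sin 23.4° = 10.88 m/s.
At x = 21.7 m, t = x/vₓ = 21.7/25.15 = 0.8629 s.
Height: y = v_y0 t − ½ g t² = 10.88 × 0.8629 − 4.900 × 0.8629² = 9.390 − 3.649 = 5.742 m.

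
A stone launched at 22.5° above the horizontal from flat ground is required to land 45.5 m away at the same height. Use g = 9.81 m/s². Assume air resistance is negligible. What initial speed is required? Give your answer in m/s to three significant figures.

25.1 m/s

From R = (v₀² / g) sin 2θ: v₀ = √(gR / sin 2θ).
v₀ = √(9.81 × 45.5 / sin 45.00°) = √(446.4 / 0.7071) = √631.24 = 25.12 m/s.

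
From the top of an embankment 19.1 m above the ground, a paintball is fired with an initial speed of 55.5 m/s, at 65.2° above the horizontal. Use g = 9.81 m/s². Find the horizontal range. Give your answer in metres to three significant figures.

248 m

vₓ = 55.50 cos 65.2° = 23.28 m/s; v_y0 = 55.50 sin 65.2° = 50.38 m/s.
Vertical motion (up positive, ground at y = 0): 4.905 t² − (50.38) t − 19.1 = 0, so t = (50.38 + √(50.38² + 2·9.81·19.1)) / 9.81 = (50.38 + 53.97) / 9.81 = 10.64 s.
Horizontal distance: R = vₓ t = 23.28 × 10.64 = 247.6 m.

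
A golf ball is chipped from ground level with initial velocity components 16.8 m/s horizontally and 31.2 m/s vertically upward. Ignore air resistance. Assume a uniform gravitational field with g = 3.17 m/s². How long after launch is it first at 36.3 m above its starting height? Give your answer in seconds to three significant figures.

1.24 s

Require v_y0 t − ½ g t² = 36.3, i.e. 1.585 t² − 31.20 t + 36.3 = 0.
Quadratic formula: t = (31.20 ± √743.30) / 3.17 = (31.20 ± 27.26) / 3.17 → t = 1.242 s or 18.44 s.
The first (ascending) time is 1.242 s.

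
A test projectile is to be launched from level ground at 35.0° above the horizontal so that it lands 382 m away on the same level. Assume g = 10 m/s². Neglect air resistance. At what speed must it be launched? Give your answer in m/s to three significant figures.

63.8 m/s

On level ground R = v₀² sin 2θ / g ⇒ v₀ = √(gR / sin 2θ).
v₀ = √(10.0 × 382 / sin 70.00°) = √(3820 / 0.9397) = √4065.2 = 63.76 m/s.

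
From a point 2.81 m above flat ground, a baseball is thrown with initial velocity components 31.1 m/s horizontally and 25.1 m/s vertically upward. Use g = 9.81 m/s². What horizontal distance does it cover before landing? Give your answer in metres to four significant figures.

With up positive and y = 0 at the ground: y(t) = 2.81 + (25.10) t − 4.905 t². Setting y = 0 and taking the positive root: t = [25.10 + √(25.10² + 2·9.81·2.81)] / 9.81 = (25.10 + 26.18) / 9.81 = 5.227 s.
Horizontal distance: R = vₓ t = 31.10 × 5.227 = 162.6 m.

162.6 m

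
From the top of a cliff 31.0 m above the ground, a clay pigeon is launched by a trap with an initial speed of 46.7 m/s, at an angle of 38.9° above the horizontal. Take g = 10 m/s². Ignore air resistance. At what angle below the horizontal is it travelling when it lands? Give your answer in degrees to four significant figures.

46.63°

Components: vₓ = 46.70 cos 38.9° = 36.34 m/s, v_y0 = 46.70 sin 38.9° = 29.33 m/s.
With up positive and y = 0 at the ground: y(t) = 31.0 + (29.33) t − 5.000 t². Setting y = 0 and taking the positive root: t = [29.33 + √(29.33² + 2·10.0·31.0)] / 10.0 = (29.33 + 38.47) / 10.0 = 6.780 s.
At impact: v_y = v_y0 − g t = −38.47 m/s; vₓ = 36.34 m/s.
Angle below horizontal: arctan(|v_y|/vₓ) = arctan(38.47/36.34) = 46.63°.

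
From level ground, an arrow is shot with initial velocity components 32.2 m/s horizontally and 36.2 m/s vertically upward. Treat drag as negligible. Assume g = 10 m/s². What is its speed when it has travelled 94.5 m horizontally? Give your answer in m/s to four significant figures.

Time to reach x = 94.5 m: t = x/vₓ = 94.5/32.20 = 2.935 s.
Vertical velocity there: v_y = v_y0 − g t = 36.20 − 10.0 × 2.935 = 6.852 m/s.
Speed: √(vₓ² + v_y²) = √(32.20² + 6.852²) = 32.92 m/s.

32.92 m/s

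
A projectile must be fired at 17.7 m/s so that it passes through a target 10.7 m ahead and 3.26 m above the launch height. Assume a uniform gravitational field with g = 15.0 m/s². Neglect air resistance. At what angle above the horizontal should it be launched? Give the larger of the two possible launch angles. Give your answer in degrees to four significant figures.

Trajectory: y = x tanθ − g x² (1 + tan²θ)/(2v₀²). With x = 10.7, y = 3.26, v₀ = 17.7, g = 15.0:
2.741 tan²θ − 10.7 tanθ + (6.001) = 0.
tanθ = [10.7 ± √(10.7² − 4 × 2.741 × (6.001))] / (2 × 2.741) = (10.7 ± 6.979) / 5.482, giving tanθ = 0.6789 or 3.225.
θ = 34.17° or 72.77°; the larger is 72.77°.

72.77°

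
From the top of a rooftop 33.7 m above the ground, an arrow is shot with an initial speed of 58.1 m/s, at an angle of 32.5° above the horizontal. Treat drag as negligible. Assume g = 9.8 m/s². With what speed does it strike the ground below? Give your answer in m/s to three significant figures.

Components: vₓ = 58.10 cos 32.5° = 49.00 m/s, v_y0 = 58.10 sin 32.5° = 31.22 m/s.
The projectile lands when y = 33.7 + (31.22) t − ½·9.80·t² = 0. Positive root: t = (31.22 + √(31.22² + 2·9.80·33.7)) / 9.80 = (31.22 + 40.44) / 9.80 = 7.311 s.
Vertical velocity at impact: v_y = v_y0 − g t = 31.22 − 9.80 × 7.311 = −40.44 m/s.
Speed: |v| = √(vₓ² + v_y²) = √(49.00² + 40.44²) = 63.53 m/s.

63.5 m/s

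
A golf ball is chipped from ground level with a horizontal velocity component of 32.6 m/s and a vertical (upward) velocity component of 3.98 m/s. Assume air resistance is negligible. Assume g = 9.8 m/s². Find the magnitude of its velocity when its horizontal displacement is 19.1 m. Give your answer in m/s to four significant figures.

Time to reach x = 19.1 m: t = x/vₓ = 19.1/32.60 = 0.5859 s.
Vertical velocity there: v_y = v_y0 − g t = 3.980 − 9.80 × 0.5859 = −1.762 m/s.
Speed: √(vₓ² + v_y²) = √(32.60² + 1.762²) = 32.65 m/s.

32.65 m/s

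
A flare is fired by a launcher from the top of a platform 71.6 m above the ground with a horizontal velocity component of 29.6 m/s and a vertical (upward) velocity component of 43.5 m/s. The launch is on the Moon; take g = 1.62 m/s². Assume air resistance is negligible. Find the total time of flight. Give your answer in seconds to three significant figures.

Vertical motion (up positive, ground at y = 0): 0.8100 t² − (43.50) t − 71.6 = 0, so t = (43.50 + √(43.50² + 2·1.62·71.6)) / 1.62 = (43.50 + 46.09) / 1.62 = 55.30 s.

55.3 s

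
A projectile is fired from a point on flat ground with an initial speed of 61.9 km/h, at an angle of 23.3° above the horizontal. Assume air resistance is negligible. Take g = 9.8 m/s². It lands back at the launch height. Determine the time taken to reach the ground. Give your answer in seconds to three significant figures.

Convert: 61.9 km/h = 61.9/3.6 = 17.19 m/s.
Resolve: vₓ = 17.19 cos 23.3° = 15.79 m/s and v_y0 = 17.19 sin 23.3° = 6.801 m/s.
It returns to y = 0 when t = 2 v_y0 / g = 2(6.801)/9.80 = 1.388 s.

1.39 s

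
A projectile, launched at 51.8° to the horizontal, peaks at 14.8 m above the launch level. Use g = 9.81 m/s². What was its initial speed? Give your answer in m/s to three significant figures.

At the peak v_y = 0, so v_y0 = √(2gH) = √(2 × 9.81 × 14.8) = 17.04 m/s.
v_y0 = v₀ sin θ ⇒ v₀ = 17.04 / sin 51.8° = 21.68 m/s.

21.7 m/s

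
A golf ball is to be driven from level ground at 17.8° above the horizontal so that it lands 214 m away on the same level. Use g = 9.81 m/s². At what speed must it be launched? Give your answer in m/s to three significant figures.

Level-ground range: R = v₀² sin(2θ)/g, so v₀ = √(gR / sin 2θ).
v₀ = √(9.81 × 214 / sin 35.60°) = √(2099 / 0.5821) = √3606.4 = 60.05 m/s.

60.1 m/s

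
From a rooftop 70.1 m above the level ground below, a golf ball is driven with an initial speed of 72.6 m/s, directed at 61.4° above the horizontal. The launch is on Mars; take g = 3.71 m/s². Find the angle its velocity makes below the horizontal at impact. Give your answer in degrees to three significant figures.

Components: vₓ = 72.60 cos 61.4° = 34.75 m/s, v_y0 = 72.60 sin 61.4° = 63.74 m/s.
The projectile lands when y = 70.1 + (63.74) t − ½·3.71·t² = 0. Positive root: t = (63.74 + √(63.74² + 2·3.71·70.1)) / 3.71 = (63.74 + 67.70) / 3.71 = 35.43 s.
At impact: v_y = v_y0 − g t = −67.70 m/s; vₓ = 34.75 m/s.
Angle below horizontal: arctan(|v_y|/vₓ) = arctan(67.70/34.75) = 62.83°.

62.8°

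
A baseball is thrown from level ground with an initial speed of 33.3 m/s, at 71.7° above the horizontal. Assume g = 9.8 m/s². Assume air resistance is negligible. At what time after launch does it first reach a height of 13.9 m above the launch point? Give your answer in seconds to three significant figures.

0.475 s

Horizontal component vₓ = 33.30 cos 71.7° = 10.46 m/s; vertical v_y0 = 33.30 sin 71.7° = 31.62 m/s.
Set y = v_y0 t − ½ g t² = 13.9: 4.900 t² − 31.62 t + 13.9 = 0.
t = [31.62 ± √(31.62² − 2·9.80·13.9)] / 9.80 = (31.62 ± 26.97) / 9.80, so t = 0.4746 s or t = 5.978 s.
The first (ascending) time is 0.4746 s.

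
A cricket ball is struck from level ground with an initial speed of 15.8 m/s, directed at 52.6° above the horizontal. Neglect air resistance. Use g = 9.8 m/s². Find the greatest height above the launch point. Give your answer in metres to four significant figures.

Resolve: vₓ = 15.80 cos 52.6° = 9.597 m/s and v_y0 = 15.80 sin 52.6° = 12.55 m/s.
Maximum height: H = v_y0² / (2g) = 12.55² / (2 × 9.80) = 8.038 m.

8.038 m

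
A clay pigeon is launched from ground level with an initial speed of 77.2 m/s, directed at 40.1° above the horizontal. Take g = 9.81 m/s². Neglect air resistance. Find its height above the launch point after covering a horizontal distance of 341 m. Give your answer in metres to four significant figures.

Resolve: vₓ = 77.20 cos 40.1° = 59.05 m/s and v_y0 = 77.20 sin 40.1° = 49.73 m/s.
At x = 341 m, t = x/vₓ = 341/59.05 = 5.775 s.
Height: y = v_y0 t − ½ g t² = 49.73 × 5.775 − 4.905 × 5.775² = 287.1 − 163.6 = 123.6 m.

123.6 m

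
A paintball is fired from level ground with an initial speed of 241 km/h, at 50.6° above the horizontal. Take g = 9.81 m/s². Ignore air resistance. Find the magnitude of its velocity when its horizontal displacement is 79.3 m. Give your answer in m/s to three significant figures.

Convert: 241 km/h = 241/3.6 = 66.94 m/s.
Components: vₓ = 66.94 cos 50.6° = 42.49 m/s, v_y0 = 66.94 sin 50.6° = 51.73 m/s.
Time to reach x = 79.3 m: t = x/vₓ = 79.3/42.49 = 1.866 s.
Vertical velocity there: v_y = v_y0 − g t = 51.73 − 9.81 × 1.866 = 33.42 m/s.
Speed: √(vₓ² + v_y²) = √(42.49² + 33.42²) = 54.06 m/s.

54.1 m/s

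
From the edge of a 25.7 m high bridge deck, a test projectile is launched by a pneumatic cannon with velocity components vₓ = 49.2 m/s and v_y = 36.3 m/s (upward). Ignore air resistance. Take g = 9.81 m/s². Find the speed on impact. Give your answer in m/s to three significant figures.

The projectile lands when y = 25.7 + (36.30) t − ½·9.81·t² = 0. Positive root: t = (36.30 + √(36.30² + 2·9.81·25.7)) / 9.81 = (36.30 + 42.68) / 9.81 = 8.051 s.
Vertical velocity at impact: v_y = v_y0 − g t = 36.30 − 9.81 × 8.051 = −42.68 m/s.
Speed: |v| = √(vₓ² + v_y²) = √(49.20² + 42.68²) = 65.13 m/s.

65.1 m/s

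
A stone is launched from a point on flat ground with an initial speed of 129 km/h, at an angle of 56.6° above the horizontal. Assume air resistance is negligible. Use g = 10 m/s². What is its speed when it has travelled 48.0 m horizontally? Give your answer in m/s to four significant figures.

20.50 m/s

Convert: 129 km/h = 129/3.6 = 35.83 m/s.
Resolve: vₓ = 35.83 cos 56.6° = 19.73 m/s and v_y0 = 35.83 sin 56.6° = 29.92 m/s.
x = vₓ t ⇒ t = 48.0/19.73 = 2.433 s.
Vertical velocity there: v_y = v_y0 − g t = 29.92 − 10.0 × 2.433 = 5.581 m/s.
Speed: √(vₓ² + v_y²) = √(19.73² + 5.581²) = 20.50 m/s.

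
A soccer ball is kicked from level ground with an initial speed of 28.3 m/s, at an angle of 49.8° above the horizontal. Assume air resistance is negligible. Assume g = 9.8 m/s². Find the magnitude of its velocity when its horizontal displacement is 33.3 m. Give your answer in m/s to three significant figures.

18.6 m/s

Resolve: vₓ = 28.30 cos 49.8° = 18.27 m/s and v_y0 = 28.30 sin 49.8° = 21.62 m/s.
Time to reach x = 33.3 m: t = x/vₓ = 33.3/18.27 = 1.823 s.
Vertical velocity there: v_y = v_y0 − g t = 21.62 − 9.80 × 1.823 = 3.750 m/s.
Speed: √(vₓ² + v_y²) = √(18.27² + 3.750²) = 18.65 m/s.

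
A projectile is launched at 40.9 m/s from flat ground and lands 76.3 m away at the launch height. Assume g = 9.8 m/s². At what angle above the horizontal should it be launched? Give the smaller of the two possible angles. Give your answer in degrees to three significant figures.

R = v₀² sin 2θ / g gives sin 2θ = gR/v₀² = 9.80·76.3/40.9² = 0.4470.
2θ = 26.55° or 180° − 26.55° = 153.4°, so θ = 13.28° or 76.72°.
The smaller angle is 13.28°.

13.3°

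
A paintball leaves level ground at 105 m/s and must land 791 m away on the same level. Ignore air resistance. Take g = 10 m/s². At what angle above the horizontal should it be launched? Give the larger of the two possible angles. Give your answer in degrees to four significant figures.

67.08°

R = v₀² sin 2θ / g gives sin 2θ = gR/v₀² = 10.0·791/105² = 0.7175.
2θ = 45.85° or 180° − 45.85° = 134.2°, so θ = 22.92° or 67.08°.
The larger angle is 67.08°.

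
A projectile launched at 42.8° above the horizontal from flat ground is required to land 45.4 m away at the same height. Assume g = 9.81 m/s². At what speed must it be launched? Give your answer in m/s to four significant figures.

21.14 m/s

From R = (v₀² / g) sin 2θ: v₀ = √(gR / sin 2θ).
v₀ = √(9.81 × 45.4 / sin 85.60°) = √(445.4 / 0.9971) = √446.69 = 21.14 m/s.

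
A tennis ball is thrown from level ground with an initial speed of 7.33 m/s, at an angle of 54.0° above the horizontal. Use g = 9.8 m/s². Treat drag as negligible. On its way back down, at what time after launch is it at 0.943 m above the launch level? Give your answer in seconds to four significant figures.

Components: vₓ = 7.330 cos 54.0° = 4.308 m/s, v_y0 = 7.330 sin 54.0° = 5.930 m/s.
Set y = v_y0 t − ½ g t² = 0.943: 4.900 t² − 5.930 t + 0.943 = 0.
Quadratic formula: t = (5.930 ± √16.683) / 9.80 = (5.930 ± 4.085) / 9.80 → t = 0.1883 s or 1.022 s.
The descending-branch root is 1.022 s.

1.022 s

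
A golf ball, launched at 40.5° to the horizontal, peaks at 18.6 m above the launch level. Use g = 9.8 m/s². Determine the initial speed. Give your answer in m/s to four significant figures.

At the peak v_y = 0, so v_y0 = √(2gH) = √(2 × 9.80 × 18.6) = 19.09 m/s.
v_y0 = v₀ sin θ ⇒ v₀ = 19.09 / sin 40.5° = 29.40 m/s.

29.40 m/s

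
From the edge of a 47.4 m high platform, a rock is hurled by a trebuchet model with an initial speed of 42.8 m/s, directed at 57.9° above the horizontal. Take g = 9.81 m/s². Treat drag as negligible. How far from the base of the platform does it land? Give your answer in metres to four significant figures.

193.9 m

Resolve: vₓ = 42.80 cos 57.9° = 22.74 m/s and v_y0 = 42.80 sin 57.9° = 36.26 m/s.
Vertical motion (up positive, ground at y = 0): 4.905 t² − (36.26) t − 47.4 = 0, so t = (36.26 + √(36.26² + 2·9.81·47.4)) / 9.81 = (36.26 + 47.38) / 9.81 = 8.525 s.
Horizontal distance: R = vₓ t = 22.74 × 8.525 = 193.9 m.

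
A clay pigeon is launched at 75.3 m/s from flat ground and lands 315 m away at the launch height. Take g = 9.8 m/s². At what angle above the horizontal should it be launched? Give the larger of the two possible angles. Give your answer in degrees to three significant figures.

Level-ground range R = v₀² sin(2θ)/g ⇒ sin(2θ) = gR/v₀² = 9.80 × 315 / 75.3² = 0.5444.
2θ = 32.99° or 180° − 32.99° = 147.0°, so θ = 16.49° or 73.51°.
The larger angle is 73.51°.

73.5°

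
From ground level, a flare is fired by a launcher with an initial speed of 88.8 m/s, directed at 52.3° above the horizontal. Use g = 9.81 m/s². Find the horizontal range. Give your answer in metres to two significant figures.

780 m

Components: vₓ = 88.80 cos 52.3° = 54.30 m/s, v_y0 = 88.80 sin 52.3° = 70.26 m/s.
Time aloft: T = 2 v_y0 / g = 2 × 70.26 / 9.81 = 14.32 s.
Horizontal distance R = vₓ T = 54.30 × 14.32 = 777.9 m.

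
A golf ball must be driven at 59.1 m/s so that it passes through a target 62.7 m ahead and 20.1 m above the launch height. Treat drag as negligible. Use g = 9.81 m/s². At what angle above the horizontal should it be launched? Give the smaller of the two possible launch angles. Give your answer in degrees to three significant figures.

23.0°

Trajectory: y = x tanθ − g x² (1 + tan²θ)/(2v₀²). With x = 62.7, y = 20.1, v₀ = 59.1, g = 9.81:
5.521 tan²θ − 62.7 tanθ + (25.62) = 0.
tanθ = [62.7 ± √(62.7² − 4 × 5.521 × (25.62))] / (2 × 5.521) = (62.7 ± 58.01) / 11.04, giving tanθ = 0.4245 or 10.93.
θ = 23.00° or 84.77°; the smaller is 23.00°.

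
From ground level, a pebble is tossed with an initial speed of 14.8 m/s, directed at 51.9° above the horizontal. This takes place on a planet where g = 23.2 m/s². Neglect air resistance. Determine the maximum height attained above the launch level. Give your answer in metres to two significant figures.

2.9 m

Resolve: vₓ = 14.80 cos 51.9° = 9.132 m/s and v_y0 = 14.80 sin 51.9° = 11.65 m/s.
At the apex v_y = 0, so H = v_y0²/(2g) = 11.65²/46.40 = 2.923 m.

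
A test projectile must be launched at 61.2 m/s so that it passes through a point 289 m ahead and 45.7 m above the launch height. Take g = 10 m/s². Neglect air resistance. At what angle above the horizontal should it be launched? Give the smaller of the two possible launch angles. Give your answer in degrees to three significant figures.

37.8°

Trajectory: y = x tanθ − g x² (1 + tan²θ)/(2v₀²). With x = 289, y = 45.7, v₀ = 61.2, g = 10.0:
111.5 tan²θ − 289 tanθ + (157.2) = 0.
tanθ = [289 ± √(289² − 4 × 111.5 × (157.2))] / (2 × 111.5) = (289 ± 115.8) / 223.0, giving tanθ = 0.7766 or 1.815.
θ = 37.83° or 61.15°; the smaller is 37.83°.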